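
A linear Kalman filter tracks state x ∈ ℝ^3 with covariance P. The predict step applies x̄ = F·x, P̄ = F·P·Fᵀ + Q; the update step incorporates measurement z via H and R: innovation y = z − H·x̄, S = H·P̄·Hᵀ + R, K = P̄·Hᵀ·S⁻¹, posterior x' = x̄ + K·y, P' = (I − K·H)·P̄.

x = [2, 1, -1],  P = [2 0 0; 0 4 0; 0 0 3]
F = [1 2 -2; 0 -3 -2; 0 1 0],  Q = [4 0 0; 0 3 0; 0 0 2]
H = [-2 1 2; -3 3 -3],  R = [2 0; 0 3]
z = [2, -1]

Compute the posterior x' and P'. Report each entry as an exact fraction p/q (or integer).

x' = [126/619, 386/619, 447/619]
P' = [114562/17951 147240/17951 32340/17951; 147240/17951 195510/17951 43776/17951; 32340/17951 43776/17951 13214/17951]

x̄ = F·x = [6, -1, 1]
P̄ = F·P·Fᵀ + Q = [34 -12 8; -12 51 -12; 8 -12 6]
y = z − H·x̄ = [13, 23]
S = H·P̄·Hᵀ + R = [149 393; 393 1398]
K = P̄·Hᵀ·S⁻¹ = [-8602/17951 338/17951; -5709/17951 4494/17951; 2762/17951 -1778/17951]
x' = x̄ + K·y = [126/619, 386/619, 447/619]
P' = (I − K·H)·P̄ = [114562/17951 147240/17951 32340/17951; 147240/17951 195510/17951 43776/17951; 32340/17951 43776/17951 13214/17951]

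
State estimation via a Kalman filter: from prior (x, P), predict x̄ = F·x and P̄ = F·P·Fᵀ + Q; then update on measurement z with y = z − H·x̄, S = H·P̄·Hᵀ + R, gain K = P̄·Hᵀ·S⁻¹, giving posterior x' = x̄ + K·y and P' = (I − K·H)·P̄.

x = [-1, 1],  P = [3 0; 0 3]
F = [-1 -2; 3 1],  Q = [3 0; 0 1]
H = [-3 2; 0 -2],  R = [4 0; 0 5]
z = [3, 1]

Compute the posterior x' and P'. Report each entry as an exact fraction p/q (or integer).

x̄ = F·x = [-1, -2]
P̄ = F·P·Fᵀ + Q = [18 -15; -15 31]
y = z − H·x̄ = [4, -3]
S = H·P̄·Hᵀ + R = [470 -214; -214 129]
K = P̄·Hᵀ·S⁻¹ = [-2208/7417 -1938/7417; 535/14834 -3121/7417]
x' = x̄ + K·y = [-10435/7417, -4401/7417]
P' = (I − K·H)·P̄ = [6174/7417 4845/7417; 4845/7417 15605/14834]

x' = [-10435/7417, -4401/7417]
P' = [6174/7417 4845/7417; 4845/7417 15605/14834]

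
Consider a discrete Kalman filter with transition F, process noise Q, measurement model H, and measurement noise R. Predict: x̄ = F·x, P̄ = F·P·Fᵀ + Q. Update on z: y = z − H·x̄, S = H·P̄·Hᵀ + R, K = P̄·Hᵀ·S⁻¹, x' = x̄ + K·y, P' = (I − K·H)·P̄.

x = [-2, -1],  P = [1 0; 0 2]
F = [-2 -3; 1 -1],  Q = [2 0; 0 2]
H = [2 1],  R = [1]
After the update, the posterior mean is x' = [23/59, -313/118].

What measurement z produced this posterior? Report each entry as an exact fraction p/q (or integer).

z = [-2]

x̄ = F·x = [7, -1]
P̄ = F·P·Fᵀ + Q = [24 4; 4 5]
S = H·P̄·Hᵀ + R = [118]
K = P̄·Hᵀ·S⁻¹ = [26/59; 13/118]
x' − x̄ = [-390/59, -195/118] = K·y
y = (KᵀK)⁻¹·Kᵀ·(x' − x̄) = [-15]
z = y + H·x̄ = [-15] + [13] = [-2]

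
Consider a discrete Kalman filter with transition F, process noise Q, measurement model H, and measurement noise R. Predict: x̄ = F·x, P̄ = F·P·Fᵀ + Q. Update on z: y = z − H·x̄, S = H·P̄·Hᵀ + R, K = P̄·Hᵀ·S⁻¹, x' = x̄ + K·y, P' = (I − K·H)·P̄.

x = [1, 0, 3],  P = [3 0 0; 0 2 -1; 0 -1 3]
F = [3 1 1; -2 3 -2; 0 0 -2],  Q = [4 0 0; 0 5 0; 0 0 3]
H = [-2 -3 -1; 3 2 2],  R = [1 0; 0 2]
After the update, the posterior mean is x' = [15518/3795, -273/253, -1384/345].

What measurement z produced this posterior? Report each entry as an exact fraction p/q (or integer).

x̄ = F·x = [6, -8, -6]
P̄ = F·P·Fᵀ + Q = [34 -19 -4; -19 59 18; -4 18 15]
S = H·P̄·Hᵀ + R = [547 -457; -457 472]
K = P̄·Hᵀ·S⁻¹ = [22288/49335 27433/49335; -1985/3289 -1246/3289; -374/4485 151/4485]
x' − x̄ = [-7252/3795, 1751/253, 686/345] = K·y
y = (KᵀK)⁻¹·Kᵀ·(x' − x̄) = [-19, 12]
z = y + H·x̄ = [-19, 12] + [18, -10] = [-1, 2]

z = [-1, 2]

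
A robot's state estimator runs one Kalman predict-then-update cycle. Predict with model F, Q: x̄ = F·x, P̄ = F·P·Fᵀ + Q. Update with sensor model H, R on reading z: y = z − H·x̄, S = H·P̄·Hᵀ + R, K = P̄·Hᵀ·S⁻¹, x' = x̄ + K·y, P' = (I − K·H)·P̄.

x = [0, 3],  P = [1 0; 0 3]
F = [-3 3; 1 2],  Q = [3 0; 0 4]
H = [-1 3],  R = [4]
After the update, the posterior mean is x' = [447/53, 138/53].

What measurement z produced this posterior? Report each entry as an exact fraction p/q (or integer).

z = [-1]

x̄ = F·x = [9, 6]
P̄ = F·P·Fᵀ + Q = [39 15; 15 17]
S = H·P̄·Hᵀ + R = [106]
K = P̄·Hᵀ·S⁻¹ = [3/53; 18/53]
x' − x̄ = [-30/53, -180/53] = K·y
y = (KᵀK)⁻¹·Kᵀ·(x' − x̄) = [-10]
z = y + H·x̄ = [-10] + [9] = [-1]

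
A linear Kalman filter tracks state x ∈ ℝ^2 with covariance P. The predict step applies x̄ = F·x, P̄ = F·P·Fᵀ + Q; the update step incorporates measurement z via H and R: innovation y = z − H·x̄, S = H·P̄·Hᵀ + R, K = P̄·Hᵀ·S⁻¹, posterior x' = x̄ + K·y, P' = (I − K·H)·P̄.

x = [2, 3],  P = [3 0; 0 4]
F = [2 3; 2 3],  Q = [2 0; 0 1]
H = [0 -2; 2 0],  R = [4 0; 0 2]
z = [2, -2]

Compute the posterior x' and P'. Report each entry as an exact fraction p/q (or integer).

x' = [-207/221, -186/221]
P' = [98/221 24/221; 24/221 341/442]

x̄ = F·x = [13, 13]
P̄ = F·P·Fᵀ + Q = [50 48; 48 49]
y = z − H·x̄ = [28, -28]
S = H·P̄·Hᵀ + R = [200 -192; -192 202]
K = P̄·Hᵀ·S⁻¹ = [-12/221 98/221; -341/884 24/221]
x' = x̄ + K·y = [-207/221, -186/221]
P' = (I − K·H)·P̄ = [98/221 24/221; 24/221 341/442]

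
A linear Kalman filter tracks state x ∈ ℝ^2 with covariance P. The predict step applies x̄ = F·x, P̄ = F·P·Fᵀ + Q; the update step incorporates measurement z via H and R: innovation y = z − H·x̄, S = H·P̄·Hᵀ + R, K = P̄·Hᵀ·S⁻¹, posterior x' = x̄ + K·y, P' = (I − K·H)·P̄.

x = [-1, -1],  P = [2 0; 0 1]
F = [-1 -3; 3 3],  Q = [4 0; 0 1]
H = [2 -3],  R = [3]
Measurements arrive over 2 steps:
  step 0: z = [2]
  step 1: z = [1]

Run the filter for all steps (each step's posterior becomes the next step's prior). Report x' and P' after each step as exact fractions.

step 0: x' = [4/11, -26/55], P' = [40/11 25/11; 25/11 96/55]
step 1: x' = [11054/14765, 4857/29530], P' = [37062/14765 22548/14765; 22548/14765 37009/29530]

step 0: x̄ = F·x = [4, -6]
step 0: P̄ = F·P·Fᵀ + Q = [15 -15; -15 28]
step 0: y = z − H·x̄ = [-24]
step 0: S = H·P̄·Hᵀ + R = [495]
step 0: K = P̄·Hᵀ·S⁻¹ = [5/33; -38/165]
step 0: x' = x̄ + K·y = [4/11, -26/55]
step 0: P' = (I − K·H)·P̄ = [40/11 25/11; 25/11 96/55]
step 1: x̄ = F·x = [58/55, -18/55]
step 1: P̄ = F·P·Fᵀ + Q = [2034/55 -2964/55; -2964/55 4969/55]
step 1: y = z − H·x̄ = [-23/11]
step 1: S = H·P̄·Hᵀ + R = [17718/11]
step 1: K = P̄·Hᵀ·S⁻¹ = [432/2953; -1389/5906]
step 1: x' = x̄ + K·y = [11054/14765, 4857/29530]
step 1: P' = (I − K·H)·P̄ = [37062/14765 22548/14765; 22548/14765 37009/29530]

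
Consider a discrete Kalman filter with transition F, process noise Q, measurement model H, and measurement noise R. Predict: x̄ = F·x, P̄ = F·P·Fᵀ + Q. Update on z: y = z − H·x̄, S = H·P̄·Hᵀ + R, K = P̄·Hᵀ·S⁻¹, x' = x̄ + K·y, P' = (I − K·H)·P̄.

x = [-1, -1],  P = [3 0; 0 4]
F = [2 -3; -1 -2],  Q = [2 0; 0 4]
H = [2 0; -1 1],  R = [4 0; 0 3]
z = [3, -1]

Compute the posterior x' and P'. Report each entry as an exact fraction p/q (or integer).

x' = [200/127, 995/1016]
P' = [122/127 110/127; 110/127 3373/1016]

x̄ = F·x = [1, 3]
P̄ = F·P·Fᵀ + Q = [50 18; 18 23]
y = z − H·x̄ = [1, -3]
S = H·P̄·Hᵀ + R = [204 -64; -64 40]
K = P̄·Hᵀ·S⁻¹ = [61/127 -4/127; 55/127 831/1016]
x' = x̄ + K·y = [200/127, 995/1016]
P' = (I − K·H)·P̄ = [122/127 110/127; 110/127 3373/1016]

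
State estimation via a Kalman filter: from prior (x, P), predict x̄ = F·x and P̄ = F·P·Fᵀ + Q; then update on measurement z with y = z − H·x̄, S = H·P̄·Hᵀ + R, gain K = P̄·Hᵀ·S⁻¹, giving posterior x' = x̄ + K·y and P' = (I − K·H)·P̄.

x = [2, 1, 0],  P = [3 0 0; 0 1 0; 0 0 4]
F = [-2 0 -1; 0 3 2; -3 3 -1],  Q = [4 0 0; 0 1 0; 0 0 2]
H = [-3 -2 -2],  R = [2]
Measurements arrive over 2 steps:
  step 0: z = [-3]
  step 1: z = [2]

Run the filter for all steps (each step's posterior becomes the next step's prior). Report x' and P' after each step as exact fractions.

step 0: x̄ = F·x = [-4, 3, -3]
step 0: P̄ = F·P·Fᵀ + Q = [20 -8 22; -8 26 1; 22 1 42]
step 0: y = z − H·x̄ = [-15]
step 0: S = H·P̄·Hᵀ + R = [630]
step 0: K = P̄·Hᵀ·S⁻¹ = [-44/315; -1/21; -76/315]
step 0: x' = x̄ + K·y = [-40/21, 26/7, 13/21]
step 0: P' = (I − K·H)·P̄ = [2428/315 -256/21 242/315; -256/21 172/7 -131/21; 242/315 -131/21 1678/315]
step 1: x̄ = F·x = [67/21, 260/21, 341/21]
step 1: P̄ = F·P·Fᵀ + Q = [13618/315 24611/315 46391/315; 24611/315 53107/315 93517/315; 46391/315 93517/315 176182/315]
step 1: y = z − H·x̄ = [1445/21]
step 1: S = H·P̄·Hᵀ + R = [2640508/315]
step 1: K = P̄·Hᵀ·S⁻¹ = [-7033/101558; -1661/11948; -23399/91052]
step 1: x' = x̄ + K·y = [-9407/5974, 33635/11948, -7739/5356]
step 1: P' = (I − K·H)·P̄ = [153931/50779 -15357/5974 -6679/3502; -15357/5974 78733/11948 -1069/412; -6679/3502 -1069/412 520129/91052]

step 0: x' = [-40/21, 26/7, 13/21], P' = [2428/315 -256/21 242/315; -256/21 172/7 -131/21; 242/315 -131/21 1678/315]
step 1: x' = [-9407/5974, 33635/11948, -7739/5356], P' = [153931/50779 -15357/5974 -6679/3502; -15357/5974 78733/11948 -1069/412; -6679/3502 -1069/412 520129/91052]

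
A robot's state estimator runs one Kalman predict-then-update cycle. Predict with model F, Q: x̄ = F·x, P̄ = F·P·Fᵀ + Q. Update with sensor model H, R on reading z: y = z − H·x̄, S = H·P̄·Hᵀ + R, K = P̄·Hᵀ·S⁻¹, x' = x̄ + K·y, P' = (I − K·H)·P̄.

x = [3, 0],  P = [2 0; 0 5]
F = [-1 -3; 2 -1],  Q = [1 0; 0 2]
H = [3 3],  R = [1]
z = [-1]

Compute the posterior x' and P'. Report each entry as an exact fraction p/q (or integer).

x̄ = F·x = [-3, 6]
P̄ = F·P·Fᵀ + Q = [48 11; 11 15]
y = z − H·x̄ = [-10]
S = H·P̄·Hᵀ + R = [766]
K = P̄·Hᵀ·S⁻¹ = [177/766; 39/383]
x' = x̄ + K·y = [-2034/383, 1908/383]
P' = (I − K·H)·P̄ = [5439/766 -2690/383; -2690/383 2703/383]

x' = [-2034/383, 1908/383]
P' = [5439/766 -2690/383; -2690/383 2703/383]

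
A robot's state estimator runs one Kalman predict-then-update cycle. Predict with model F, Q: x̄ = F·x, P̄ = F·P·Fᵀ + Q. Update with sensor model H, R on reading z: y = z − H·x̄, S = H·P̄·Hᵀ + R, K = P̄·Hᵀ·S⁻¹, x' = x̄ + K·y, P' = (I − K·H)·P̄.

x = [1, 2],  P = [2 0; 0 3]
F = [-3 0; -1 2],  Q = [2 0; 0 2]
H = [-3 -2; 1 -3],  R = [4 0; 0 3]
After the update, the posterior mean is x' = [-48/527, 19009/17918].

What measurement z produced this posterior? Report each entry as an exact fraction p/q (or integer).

z = [-2, -3]

x̄ = F·x = [-3, 3]
P̄ = F·P·Fᵀ + Q = [20 6; 6 16]
S = H·P̄·Hᵀ + R = [320 78; 78 131]
K = P̄·Hᵀ·S⁻¹ = [-141/527 92/527; -1637/17918 -2385/8959]
x' − x̄ = [1533/527, -34745/17918] = K·y
y = (KᵀK)⁻¹·Kᵀ·(x' − x̄) = [-5, 9]
z = y + H·x̄ = [-5, 9] + [3, -12] = [-2, -3]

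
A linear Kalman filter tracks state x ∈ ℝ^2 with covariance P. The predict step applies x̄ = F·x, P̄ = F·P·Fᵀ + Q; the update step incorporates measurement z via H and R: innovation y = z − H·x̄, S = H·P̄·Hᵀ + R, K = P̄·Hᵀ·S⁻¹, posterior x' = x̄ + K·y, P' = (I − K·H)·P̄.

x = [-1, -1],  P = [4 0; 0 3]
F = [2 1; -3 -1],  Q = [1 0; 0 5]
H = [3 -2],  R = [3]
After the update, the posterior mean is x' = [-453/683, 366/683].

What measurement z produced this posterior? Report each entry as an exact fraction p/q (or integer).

z = [-3]

x̄ = F·x = [-3, 4]
P̄ = F·P·Fᵀ + Q = [20 -27; -27 44]
S = H·P̄·Hᵀ + R = [683]
K = P̄·Hᵀ·S⁻¹ = [114/683; -169/683]
x' − x̄ = [1596/683, -2366/683] = K·y
y = (KᵀK)⁻¹·Kᵀ·(x' − x̄) = [14]
z = y + H·x̄ = [14] + [-17] = [-3]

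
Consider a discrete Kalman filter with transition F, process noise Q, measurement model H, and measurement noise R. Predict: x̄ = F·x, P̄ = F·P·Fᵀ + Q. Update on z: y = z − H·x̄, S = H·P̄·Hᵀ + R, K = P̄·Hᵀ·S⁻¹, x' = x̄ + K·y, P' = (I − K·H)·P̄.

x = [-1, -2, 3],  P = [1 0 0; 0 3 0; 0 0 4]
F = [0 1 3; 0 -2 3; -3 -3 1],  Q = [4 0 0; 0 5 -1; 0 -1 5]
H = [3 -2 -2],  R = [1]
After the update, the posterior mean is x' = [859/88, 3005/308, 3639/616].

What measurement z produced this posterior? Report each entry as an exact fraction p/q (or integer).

x̄ = F·x = [7, 13, 12]
P̄ = F·P·Fᵀ + Q = [43 30 3; 30 53 29; 3 29 45]
S = H·P̄·Hᵀ + R = [616]
K = P̄·Hᵀ·S⁻¹ = [9/88; -37/308; -139/616]
x' − x̄ = [243/88, -999/308, -3753/616] = K·y
y = (KᵀK)⁻¹·Kᵀ·(x' − x̄) = [27]
z = y + H·x̄ = [27] + [-29] = [-2]

z = [-2]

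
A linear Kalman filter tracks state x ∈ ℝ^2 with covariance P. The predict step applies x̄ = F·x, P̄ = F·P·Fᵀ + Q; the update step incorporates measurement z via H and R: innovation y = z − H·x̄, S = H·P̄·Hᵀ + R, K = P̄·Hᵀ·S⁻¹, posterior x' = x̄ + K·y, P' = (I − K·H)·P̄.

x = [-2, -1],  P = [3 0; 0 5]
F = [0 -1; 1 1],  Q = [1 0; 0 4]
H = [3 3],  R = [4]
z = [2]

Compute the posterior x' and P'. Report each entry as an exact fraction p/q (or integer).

x̄ = F·x = [1, -3]
P̄ = F·P·Fᵀ + Q = [6 -5; -5 12]
y = z − H·x̄ = [8]
S = H·P̄·Hᵀ + R = [76]
K = P̄·Hᵀ·S⁻¹ = [3/76; 21/76]
x' = x̄ + K·y = [25/19, -15/19]
P' = (I − K·H)·P̄ = [447/76 -443/76; -443/76 471/76]

x' = [25/19, -15/19]
P' = [447/76 -443/76; -443/76 471/76]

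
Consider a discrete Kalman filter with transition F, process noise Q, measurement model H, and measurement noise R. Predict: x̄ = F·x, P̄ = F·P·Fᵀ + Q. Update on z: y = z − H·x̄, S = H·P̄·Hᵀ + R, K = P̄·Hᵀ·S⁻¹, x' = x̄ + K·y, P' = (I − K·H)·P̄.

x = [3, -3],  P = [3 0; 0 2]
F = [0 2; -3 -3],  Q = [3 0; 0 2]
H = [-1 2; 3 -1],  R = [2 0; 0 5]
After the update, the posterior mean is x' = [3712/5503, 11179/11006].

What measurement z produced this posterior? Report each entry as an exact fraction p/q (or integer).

x̄ = F·x = [-6, 0]
P̄ = F·P·Fᵀ + Q = [11 -12; -12 47]
S = H·P̄·Hᵀ + R = [249 -211; -211 223]
K = P̄·Hᵀ·S⁻¹ = [845/5503 1910/5503; 6125/11006 1699/11006]
x' − x̄ = [36730/5503, 11179/11006] = K·y
y = (KᵀK)⁻¹·Kᵀ·(x' − x̄) = [-4, 21]
z = y + H·x̄ = [-4, 21] + [6, -18] = [2, 3]

z = [2, 3]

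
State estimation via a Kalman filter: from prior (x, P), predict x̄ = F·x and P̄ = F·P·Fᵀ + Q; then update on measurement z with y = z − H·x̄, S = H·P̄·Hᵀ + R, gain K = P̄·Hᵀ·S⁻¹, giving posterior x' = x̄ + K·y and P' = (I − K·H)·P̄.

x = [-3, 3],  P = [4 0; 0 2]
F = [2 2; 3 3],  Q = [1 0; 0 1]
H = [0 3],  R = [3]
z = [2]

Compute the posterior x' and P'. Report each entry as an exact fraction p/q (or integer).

x' = [36/83, 55/83]
P' = [131/83 18/83; 18/83 55/166]

x̄ = F·x = [0, 0]
P̄ = F·P·Fᵀ + Q = [25 36; 36 55]
y = z − H·x̄ = [2]
S = H·P̄·Hᵀ + R = [498]
K = P̄·Hᵀ·S⁻¹ = [18/83; 55/166]
x' = x̄ + K·y = [36/83, 55/83]
P' = (I − K·H)·P̄ = [131/83 18/83; 18/83 55/166]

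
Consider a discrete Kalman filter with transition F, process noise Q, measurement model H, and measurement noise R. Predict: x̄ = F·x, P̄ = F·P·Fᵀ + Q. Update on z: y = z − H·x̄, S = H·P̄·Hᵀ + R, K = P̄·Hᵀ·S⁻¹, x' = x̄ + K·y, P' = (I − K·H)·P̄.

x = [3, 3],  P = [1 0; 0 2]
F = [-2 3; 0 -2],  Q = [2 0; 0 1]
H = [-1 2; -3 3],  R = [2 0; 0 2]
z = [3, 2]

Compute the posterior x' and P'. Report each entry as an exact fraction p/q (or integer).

x' = [-1587/947, -615/947]
P' = [984/947 768/947; 768/947 738/947]

x̄ = F·x = [3, -6]
P̄ = F·P·Fᵀ + Q = [24 -12; -12 9]
y = z − H·x̄ = [18, 29]
S = H·P̄·Hᵀ + R = [110 234; 234 515]
K = P̄·Hᵀ·S⁻¹ = [276/947 -324/947; 354/947 -45/947]
x' = x̄ + K·y = [-1587/947, -615/947]
P' = (I − K·H)·P̄ = [984/947 768/947; 768/947 738/947]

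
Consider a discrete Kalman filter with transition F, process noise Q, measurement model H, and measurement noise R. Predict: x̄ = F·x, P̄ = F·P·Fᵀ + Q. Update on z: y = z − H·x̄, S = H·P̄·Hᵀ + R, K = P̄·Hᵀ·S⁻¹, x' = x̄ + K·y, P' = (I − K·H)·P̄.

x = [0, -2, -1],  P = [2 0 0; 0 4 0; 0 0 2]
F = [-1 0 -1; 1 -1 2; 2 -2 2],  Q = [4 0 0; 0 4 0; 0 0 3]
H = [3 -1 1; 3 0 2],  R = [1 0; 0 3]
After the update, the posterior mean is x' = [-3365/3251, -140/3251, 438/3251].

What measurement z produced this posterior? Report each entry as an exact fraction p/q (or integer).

z = [-3, -3]

x̄ = F·x = [1, 0, 2]
P̄ = F·P·Fᵀ + Q = [8 -6 -8; -6 18 20; -8 20 35]
S = H·P̄·Hᵀ + R = [74 48; 48 119]
K = P̄·Hᵀ·S⁻¹ = [1117/3251 -232/3251; -1480/3251 1198/3251; -3279/6502 1918/3251]
x' − x̄ = [-6616/3251, -140/3251, -6064/3251] = K·y
y = (KᵀK)⁻¹·Kᵀ·(x' − x̄) = [-8, -10]
z = y + H·x̄ = [-8, -10] + [5, 7] = [-3, -3]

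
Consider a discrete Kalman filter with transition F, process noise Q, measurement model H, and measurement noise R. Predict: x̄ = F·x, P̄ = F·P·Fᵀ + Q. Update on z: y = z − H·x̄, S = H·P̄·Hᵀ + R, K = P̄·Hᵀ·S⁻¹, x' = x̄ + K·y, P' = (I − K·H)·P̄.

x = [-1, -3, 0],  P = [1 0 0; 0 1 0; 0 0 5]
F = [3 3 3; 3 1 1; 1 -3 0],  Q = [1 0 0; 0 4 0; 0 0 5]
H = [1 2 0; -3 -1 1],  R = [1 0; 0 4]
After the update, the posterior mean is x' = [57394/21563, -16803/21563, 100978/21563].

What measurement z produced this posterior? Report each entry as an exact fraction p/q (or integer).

x̄ = F·x = [-12, -6, 8]
P̄ = F·P·Fᵀ + Q = [64 27 -6; 27 19 0; -6 0 15]
S = H·P̄·Hᵀ + R = [249 -425; -425 812]
K = P̄·Hᵀ·S⁻¹ = [191/21563 -5875/21563; 10280/21563 2725/21563; 9153/21563 5667/21563]
x' − x̄ = [316150/21563, 112575/21563, -71526/21563] = K·y
y = (KᵀK)⁻¹·Kᵀ·(x' − x̄) = [25, -53]
z = y + H·x̄ = [25, -53] + [-24, 50] = [1, -3]

z = [1, -3]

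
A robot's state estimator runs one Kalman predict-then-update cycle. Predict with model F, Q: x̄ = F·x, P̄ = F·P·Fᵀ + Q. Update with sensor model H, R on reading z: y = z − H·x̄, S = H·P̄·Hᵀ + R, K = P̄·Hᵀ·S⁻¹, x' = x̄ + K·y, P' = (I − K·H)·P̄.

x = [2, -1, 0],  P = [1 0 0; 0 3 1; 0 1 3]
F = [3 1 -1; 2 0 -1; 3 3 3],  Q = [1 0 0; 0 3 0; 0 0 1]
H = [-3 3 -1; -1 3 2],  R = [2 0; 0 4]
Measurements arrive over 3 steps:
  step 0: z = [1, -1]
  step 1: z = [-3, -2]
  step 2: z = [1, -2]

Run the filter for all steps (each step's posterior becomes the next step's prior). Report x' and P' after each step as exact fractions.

step 0: x̄ = F·x = [5, 4, 3]
step 0: P̄ = F·P·Fᵀ + Q = [14 8 9; 8 10 -6; 9 -6 82]
step 0: y = z − H·x̄ = [7, -14]
step 0: S = H·P̄·Hᵀ + R = [246 -191; -191 280]
step 0: K = P̄·Hᵀ·S⁻¹ = [-2212/32399 1731/32399; 5270/32399 4752/32399; -9393/32399 9445/32399]
step 0: x' = x̄ + K·y = [122277/32399, 99958/32399, -100784/32399]
step 0: P' = (I − K·H)·P̄ = [345394/32399 268426/32399 -226480/32399; 268426/32399 213230/32399 -176128/32399; -226480/32399 -176128/32399 169842/32399]
step 1: x̄ = F·x = [567573/32399, 345338/32399, 2013/179]
step 1: P̄ = F·P·Fᵀ + Q = [6845709/32399 4087586/32399 28182/179; 4087586/32399 2554535/32399 16698/179; 28182/179 16698/179 23057/179]
step 1: y = z − H·x̄ = [933861/32399, -1261945/32399]
step 1: S = H·P̄·Hᵀ + R = [27735387/32399 -30307420/32399; -30307420/32399 37998160/32399]
step 1: K = P̄·Hᵀ·S⁻¹ = [-53809755/208886024 858853149/4177720480; 3049183/208886024 221278251/835544096; -17254697/104443012 401614579/2088860240]
step 1: x' = x̄ + K·y = [1742765373/835544096, 638729495/835544096, -419783245/417772048]
step 1: P' = (I − K·H)·P̄ = [24403368597/4177720480 3776760275/835544096 -7203155733/2088860240; 3776760275/835544096 3041246873/835544096 -1115466835/417772048; -7203155733/2088860240 -1115466835/417772048 2783826277/1044430120]
step 2: x̄ = F·x = [838324013/104443012, 1081274309/208886024, 2312892567/417772048]
step 2: P̄ = F·P·Fᵀ + Q = [14756237221/130553765 1740683407/26110753 23250678303/261107530; 1740683407/26110753 2236339835/52221506 5414054379/104443012; 23250678303/261107530 5414054379/104443012 85173170293/1044430120]
step 2: y = z − H·x̄ = [6302906917/417772048, -1074459879/52221506]
step 2: S = H·P̄·Hᵀ + R = [532133244237/1044430120 -68971930879/130553765; -68971930879/130553765 90671640584/130553765]
step 2: K = P̄·Hᵀ·S⁻¹ = [-2403557989115/9758791972444 15168752278191/78070335779552; 228233748359/9758791972444 19990662995757/78070335779552; -841036739427/4879395986222 7784641523381/39035167889776]
step 2: x' = x̄ + K·y = [763873856082/2439697993111, 636251770626/2439697993111, -2848135215204/2439697993111]
step 2: P' = (I − K·H)·P̄ = [416821937956219/78070335779552 322390524350513/78070335779552 -122418656495639/39035167889776; 322390524350513/78070335779552 260444422487123/78070335779552 -94745022781957/39035167889776; -122418656495639/39035167889776 -94745022781957/39035167889776 48238744485939/19517583944888]

step 0: x' = [122277/32399, 99958/32399, -100784/32399], P' = [345394/32399 268426/32399 -226480/32399; 268426/32399 213230/32399 -176128/32399; -226480/32399 -176128/32399 169842/32399]
step 1: x' = [1742765373/835544096, 638729495/835544096, -419783245/417772048], P' = [24403368597/4177720480 3776760275/835544096 -7203155733/2088860240; 3776760275/835544096 3041246873/835544096 -1115466835/417772048; -7203155733/2088860240 -1115466835/417772048 2783826277/1044430120]
step 2: x' = [763873856082/2439697993111, 636251770626/2439697993111, -2848135215204/2439697993111], P' = [416821937956219/78070335779552 322390524350513/78070335779552 -122418656495639/39035167889776; 322390524350513/78070335779552 260444422487123/78070335779552 -94745022781957/39035167889776; -122418656495639/39035167889776 -94745022781957/39035167889776 48238744485939/19517583944888]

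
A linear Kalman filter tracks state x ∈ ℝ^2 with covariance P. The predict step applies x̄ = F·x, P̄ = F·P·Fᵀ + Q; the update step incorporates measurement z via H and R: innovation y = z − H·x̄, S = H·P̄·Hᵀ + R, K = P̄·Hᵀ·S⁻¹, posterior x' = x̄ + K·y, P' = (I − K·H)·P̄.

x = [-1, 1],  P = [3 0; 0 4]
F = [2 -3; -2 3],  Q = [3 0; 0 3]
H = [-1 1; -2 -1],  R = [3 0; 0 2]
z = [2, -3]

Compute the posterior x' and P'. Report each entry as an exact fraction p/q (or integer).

x̄ = F·x = [-5, 5]
P̄ = F·P·Fᵀ + Q = [51 -48; -48 51]
y = z − H·x̄ = [-8, -8]
S = H·P̄·Hᵀ + R = [201 99; 99 65]
K = P̄·Hᵀ·S⁻¹ = [-363/1088 -351/1088; 165/272 -63/272]
x' = x̄ + K·y = [1/4, 2]
P' = (I − K·H)·P̄ = [597/1088 -123/272; -123/272 93/68]

x' = [1/4, 2]
P' = [597/1088 -123/272; -123/272 93/68]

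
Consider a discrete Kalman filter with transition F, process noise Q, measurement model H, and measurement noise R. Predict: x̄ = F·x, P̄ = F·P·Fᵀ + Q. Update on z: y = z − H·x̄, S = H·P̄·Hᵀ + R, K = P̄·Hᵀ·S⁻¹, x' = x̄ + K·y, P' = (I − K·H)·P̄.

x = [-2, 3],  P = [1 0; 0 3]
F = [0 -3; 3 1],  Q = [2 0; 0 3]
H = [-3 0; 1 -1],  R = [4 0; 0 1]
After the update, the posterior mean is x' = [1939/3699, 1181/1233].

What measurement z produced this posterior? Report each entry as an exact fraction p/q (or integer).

z = [-3, -1]

x̄ = F·x = [-9, -3]
P̄ = F·P·Fᵀ + Q = [29 -9; -9 15]
S = H·P̄·Hᵀ + R = [265 -114; -114 63]
K = P̄·Hᵀ·S⁻¹ = [-383/1233 152/3699; -115/411 -1094/1233]
x' − x̄ = [35230/3699, 4880/1233] = K·y
y = (KᵀK)⁻¹·Kᵀ·(x' − x̄) = [-30, 5]
z = y + H·x̄ = [-30, 5] + [27, -6] = [-3, -1]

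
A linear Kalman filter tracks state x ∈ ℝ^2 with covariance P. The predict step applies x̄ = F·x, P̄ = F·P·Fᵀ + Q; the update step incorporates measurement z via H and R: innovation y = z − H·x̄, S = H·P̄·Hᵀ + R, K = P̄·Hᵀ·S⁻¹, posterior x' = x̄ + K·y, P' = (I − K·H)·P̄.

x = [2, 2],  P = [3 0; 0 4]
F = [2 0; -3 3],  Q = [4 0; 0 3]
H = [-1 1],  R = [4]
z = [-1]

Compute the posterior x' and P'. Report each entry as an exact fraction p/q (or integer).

x̄ = F·x = [4, 0]
P̄ = F·P·Fᵀ + Q = [16 -18; -18 66]
y = z − H·x̄ = [3]
S = H·P̄·Hᵀ + R = [122]
K = P̄·Hᵀ·S⁻¹ = [-17/61; 42/61]
x' = x̄ + K·y = [193/61, 126/61]
P' = (I − K·H)·P̄ = [398/61 330/61; 330/61 498/61]

x' = [193/61, 126/61]
P' = [398/61 330/61; 330/61 498/61]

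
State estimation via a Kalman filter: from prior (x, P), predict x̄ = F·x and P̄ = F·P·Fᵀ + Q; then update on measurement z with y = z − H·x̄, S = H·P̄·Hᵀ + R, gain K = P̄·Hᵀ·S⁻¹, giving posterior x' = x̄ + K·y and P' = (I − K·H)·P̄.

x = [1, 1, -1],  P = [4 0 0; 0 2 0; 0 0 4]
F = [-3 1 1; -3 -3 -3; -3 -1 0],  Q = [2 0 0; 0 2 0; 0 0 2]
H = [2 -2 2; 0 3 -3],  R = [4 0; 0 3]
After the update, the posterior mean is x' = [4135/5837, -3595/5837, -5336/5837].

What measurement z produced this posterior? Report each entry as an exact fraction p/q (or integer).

x̄ = F·x = [-3, -3, -4]
P̄ = F·P·Fᵀ + Q = [44 18 34; 18 92 42; 34 42 40]
S = H·P̄·Hᵀ + R = [500 -384; -384 435]
K = P̄·Hᵀ·S⁻¹ = [2814/5837 1840/5837; 2480/5837 4202/5837; 2512/5837 2298/5837]
x' − x̄ = [21646/5837, 13916/5837, 18012/5837] = K·y
y = (KᵀK)⁻¹·Kᵀ·(x' − x̄) = [9, -2]
z = y + H·x̄ = [9, -2] + [-8, 3] = [1, 1]

z = [1, 1]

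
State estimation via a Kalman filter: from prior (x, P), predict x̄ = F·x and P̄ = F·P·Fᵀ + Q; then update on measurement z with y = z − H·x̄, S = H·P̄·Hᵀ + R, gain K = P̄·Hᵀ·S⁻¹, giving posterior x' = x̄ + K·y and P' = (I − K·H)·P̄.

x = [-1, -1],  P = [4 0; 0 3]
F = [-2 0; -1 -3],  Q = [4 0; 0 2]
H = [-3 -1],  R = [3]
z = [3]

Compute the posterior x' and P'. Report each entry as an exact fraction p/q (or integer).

x̄ = F·x = [2, 4]
P̄ = F·P·Fᵀ + Q = [20 8; 8 33]
y = z − H·x̄ = [13]
S = H·P̄·Hᵀ + R = [264]
K = P̄·Hᵀ·S⁻¹ = [-17/66; -19/88]
x' = x̄ + K·y = [-89/66, 105/88]
P' = (I − K·H)·P̄ = [82/33 -147/22; -147/22 1821/88]

x' = [-89/66, 105/88]
P' = [82/33 -147/22; -147/22 1821/88]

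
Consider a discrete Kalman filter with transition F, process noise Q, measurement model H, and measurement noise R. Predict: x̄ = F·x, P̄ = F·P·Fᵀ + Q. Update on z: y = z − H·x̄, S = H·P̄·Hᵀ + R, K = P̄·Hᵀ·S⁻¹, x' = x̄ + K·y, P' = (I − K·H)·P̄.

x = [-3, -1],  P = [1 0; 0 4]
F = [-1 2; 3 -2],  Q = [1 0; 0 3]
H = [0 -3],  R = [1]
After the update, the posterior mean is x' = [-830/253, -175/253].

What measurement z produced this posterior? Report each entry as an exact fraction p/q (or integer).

x̄ = F·x = [1, -7]
P̄ = F·P·Fᵀ + Q = [18 -19; -19 28]
S = H·P̄·Hᵀ + R = [253]
K = P̄·Hᵀ·S⁻¹ = [57/253; -84/253]
x' − x̄ = [-1083/253, 1596/253] = K·y
y = (KᵀK)⁻¹·Kᵀ·(x' − x̄) = [-19]
z = y + H·x̄ = [-19] + [21] = [2]

z = [2]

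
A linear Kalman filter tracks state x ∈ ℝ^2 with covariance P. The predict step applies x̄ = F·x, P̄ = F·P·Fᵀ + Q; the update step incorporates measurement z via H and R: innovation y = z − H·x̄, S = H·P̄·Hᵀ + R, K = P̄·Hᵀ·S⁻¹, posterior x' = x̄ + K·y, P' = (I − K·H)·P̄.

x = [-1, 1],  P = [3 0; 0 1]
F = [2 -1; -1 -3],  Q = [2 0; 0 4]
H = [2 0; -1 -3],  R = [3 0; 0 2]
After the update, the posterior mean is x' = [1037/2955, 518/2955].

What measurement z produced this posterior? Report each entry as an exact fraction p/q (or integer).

x̄ = F·x = [-3, -2]
P̄ = F·P·Fᵀ + Q = [15 -3; -3 16]
S = H·P̄·Hᵀ + R = [63 -12; -12 143]
K = P̄·Hᵀ·S⁻¹ = [1406/2955 -2/985; -466/2955 -323/985]
x' − x̄ = [9902/2955, 6428/2955] = K·y
y = (KᵀK)⁻¹·Kᵀ·(x' − x̄) = [7, -10]
z = y + H·x̄ = [7, -10] + [-6, 9] = [1, -1]

z = [1, -1]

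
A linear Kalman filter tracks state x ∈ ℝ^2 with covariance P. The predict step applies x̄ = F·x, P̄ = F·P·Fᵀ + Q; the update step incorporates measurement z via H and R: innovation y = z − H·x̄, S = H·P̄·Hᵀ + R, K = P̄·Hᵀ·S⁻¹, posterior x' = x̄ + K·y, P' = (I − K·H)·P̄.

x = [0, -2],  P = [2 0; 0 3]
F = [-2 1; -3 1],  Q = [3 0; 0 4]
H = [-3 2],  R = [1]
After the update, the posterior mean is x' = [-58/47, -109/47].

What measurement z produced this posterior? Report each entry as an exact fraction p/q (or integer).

z = [-1]

x̄ = F·x = [-2, -2]
P̄ = F·P·Fᵀ + Q = [14 15; 15 25]
S = H·P̄·Hᵀ + R = [47]
K = P̄·Hᵀ·S⁻¹ = [-12/47; 5/47]
x' − x̄ = [36/47, -15/47] = K·y
y = (KᵀK)⁻¹·Kᵀ·(x' − x̄) = [-3]
z = y + H·x̄ = [-3] + [2] = [-1]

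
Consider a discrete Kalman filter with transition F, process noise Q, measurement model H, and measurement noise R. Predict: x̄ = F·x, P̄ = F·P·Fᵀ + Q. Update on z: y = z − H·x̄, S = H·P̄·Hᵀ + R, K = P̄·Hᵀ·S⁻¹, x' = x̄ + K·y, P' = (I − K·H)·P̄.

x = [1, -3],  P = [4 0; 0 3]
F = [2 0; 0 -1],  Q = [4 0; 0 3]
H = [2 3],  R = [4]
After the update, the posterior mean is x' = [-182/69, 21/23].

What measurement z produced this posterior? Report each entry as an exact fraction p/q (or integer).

z = [-3]

x̄ = F·x = [2, 3]
P̄ = F·P·Fᵀ + Q = [20 0; 0 6]
S = H·P̄·Hᵀ + R = [138]
K = P̄·Hᵀ·S⁻¹ = [20/69; 3/23]
x' − x̄ = [-320/69, -48/23] = K·y
y = (KᵀK)⁻¹·Kᵀ·(x' − x̄) = [-16]
z = y + H·x̄ = [-16] + [13] = [-3]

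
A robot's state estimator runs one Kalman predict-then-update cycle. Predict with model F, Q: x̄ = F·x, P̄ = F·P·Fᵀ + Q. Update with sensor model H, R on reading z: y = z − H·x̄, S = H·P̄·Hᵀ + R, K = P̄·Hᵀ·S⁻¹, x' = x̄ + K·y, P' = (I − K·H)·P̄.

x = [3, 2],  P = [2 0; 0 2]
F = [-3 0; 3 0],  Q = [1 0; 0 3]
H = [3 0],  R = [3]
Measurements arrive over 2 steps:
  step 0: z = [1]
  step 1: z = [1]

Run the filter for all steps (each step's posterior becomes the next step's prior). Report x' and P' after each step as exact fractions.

step 0: x' = [5/29, 9/29], P' = [19/58 -9/29; -9/29 123/29]
step 1: x' = [199/745, -51/745], P' = [229/745 -171/745; -171/745 2919/745]

step 0: x̄ = F·x = [-9, 9]
step 0: P̄ = F·P·Fᵀ + Q = [19 -18; -18 21]
step 0: y = z − H·x̄ = [28]
step 0: S = H·P̄·Hᵀ + R = [174]
step 0: K = P̄·Hᵀ·S⁻¹ = [19/58; -9/29]
step 0: x' = x̄ + K·y = [5/29, 9/29]
step 0: P' = (I − K·H)·P̄ = [19/58 -9/29; -9/29 123/29]
step 1: x̄ = F·x = [-15/29, 15/29]
step 1: P̄ = F·P·Fᵀ + Q = [229/58 -171/58; -171/58 345/58]
step 1: y = z − H·x̄ = [74/29]
step 1: S = H·P̄·Hᵀ + R = [2235/58]
step 1: K = P̄·Hᵀ·S⁻¹ = [229/745; -171/745]
step 1: x' = x̄ + K·y = [199/745, -51/745]
step 1: P' = (I − K·H)·P̄ = [229/745 -171/745; -171/745 2919/745]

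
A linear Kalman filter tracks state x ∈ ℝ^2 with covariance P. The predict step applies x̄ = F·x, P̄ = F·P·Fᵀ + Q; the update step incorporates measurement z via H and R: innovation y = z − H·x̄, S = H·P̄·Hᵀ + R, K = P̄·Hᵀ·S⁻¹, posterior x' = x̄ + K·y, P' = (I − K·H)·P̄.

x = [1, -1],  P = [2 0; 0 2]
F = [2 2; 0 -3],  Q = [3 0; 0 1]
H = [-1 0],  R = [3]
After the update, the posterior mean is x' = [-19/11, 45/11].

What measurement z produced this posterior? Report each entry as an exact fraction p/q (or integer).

x̄ = F·x = [0, 3]
P̄ = F·P·Fᵀ + Q = [19 -12; -12 19]
S = H·P̄·Hᵀ + R = [22]
K = P̄·Hᵀ·S⁻¹ = [-19/22; 6/11]
x' − x̄ = [-19/11, 12/11] = K·y
y = (KᵀK)⁻¹·Kᵀ·(x' − x̄) = [2]
z = y + H·x̄ = [2] + [0] = [2]

z = [2]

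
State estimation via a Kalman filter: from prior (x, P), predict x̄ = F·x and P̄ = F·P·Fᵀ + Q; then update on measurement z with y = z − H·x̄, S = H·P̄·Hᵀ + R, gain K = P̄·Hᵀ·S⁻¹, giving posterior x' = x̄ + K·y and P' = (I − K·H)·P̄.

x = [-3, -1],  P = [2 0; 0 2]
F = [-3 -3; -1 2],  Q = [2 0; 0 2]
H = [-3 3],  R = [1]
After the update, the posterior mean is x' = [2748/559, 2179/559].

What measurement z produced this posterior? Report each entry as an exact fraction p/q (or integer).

x̄ = F·x = [12, 1]
P̄ = F·P·Fᵀ + Q = [38 -6; -6 12]
S = H·P̄·Hᵀ + R = [559]
K = P̄·Hᵀ·S⁻¹ = [-132/559; 54/559]
x' − x̄ = [-3960/559, 1620/559] = K·y
y = (KᵀK)⁻¹·Kᵀ·(x' − x̄) = [30]
z = y + H·x̄ = [30] + [-33] = [-3]

z = [-3]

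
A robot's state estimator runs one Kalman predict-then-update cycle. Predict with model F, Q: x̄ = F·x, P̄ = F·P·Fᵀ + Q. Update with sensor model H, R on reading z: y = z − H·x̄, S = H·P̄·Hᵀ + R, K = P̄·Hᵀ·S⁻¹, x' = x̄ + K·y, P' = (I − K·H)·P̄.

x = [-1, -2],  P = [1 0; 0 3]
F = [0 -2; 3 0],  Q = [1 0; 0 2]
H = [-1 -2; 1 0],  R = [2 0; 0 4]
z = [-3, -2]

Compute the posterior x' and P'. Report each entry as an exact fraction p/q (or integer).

x̄ = F·x = [4, -3]
P̄ = F·P·Fᵀ + Q = [13 0; 0 11]
y = z − H·x̄ = [-5, -6]
S = H·P̄·Hᵀ + R = [59 -13; -13 17]
K = P̄·Hᵀ·S⁻¹ = [-26/417 299/417; -187/417 -143/417]
x' = x̄ + K·y = [4/417, 542/417]
P' = (I − K·H)·P̄ = [1196/417 -572/417; -572/417 473/417]

x' = [4/417, 542/417]
P' = [1196/417 -572/417; -572/417 473/417]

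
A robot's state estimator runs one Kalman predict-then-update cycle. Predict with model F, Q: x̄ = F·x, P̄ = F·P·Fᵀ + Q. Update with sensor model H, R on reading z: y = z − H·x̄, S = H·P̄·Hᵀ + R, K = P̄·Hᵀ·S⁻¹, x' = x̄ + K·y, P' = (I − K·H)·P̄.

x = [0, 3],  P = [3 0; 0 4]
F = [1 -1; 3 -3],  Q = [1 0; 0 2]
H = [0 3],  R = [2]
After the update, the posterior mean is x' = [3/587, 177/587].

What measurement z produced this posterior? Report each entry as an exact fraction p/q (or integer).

z = [1]

x̄ = F·x = [-3, -9]
P̄ = F·P·Fᵀ + Q = [8 21; 21 65]
S = H·P̄·Hᵀ + R = [587]
K = P̄·Hᵀ·S⁻¹ = [63/587; 195/587]
x' − x̄ = [1764/587, 5460/587] = K·y
y = (KᵀK)⁻¹·Kᵀ·(x' − x̄) = [28]
z = y + H·x̄ = [28] + [-27] = [1]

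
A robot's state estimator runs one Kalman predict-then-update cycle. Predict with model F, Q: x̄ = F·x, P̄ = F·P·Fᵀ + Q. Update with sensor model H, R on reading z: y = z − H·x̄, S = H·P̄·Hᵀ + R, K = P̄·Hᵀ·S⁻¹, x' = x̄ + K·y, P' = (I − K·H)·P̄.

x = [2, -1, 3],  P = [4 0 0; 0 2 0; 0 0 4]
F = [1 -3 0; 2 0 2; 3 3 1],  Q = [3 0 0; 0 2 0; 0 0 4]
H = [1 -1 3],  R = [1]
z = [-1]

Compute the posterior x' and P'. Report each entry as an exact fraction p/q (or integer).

x̄ = F·x = [5, 10, 6]
P̄ = F·P·Fᵀ + Q = [25 8 -6; 8 34 32; -6 32 62]
y = z − H·x̄ = [-14]
S = H·P̄·Hᵀ + R = [374]
K = P̄·Hᵀ·S⁻¹ = [-1/374; 35/187; 74/187]
x' = x̄ + K·y = [942/187, 1380/187, 86/187]
P' = (I − K·H)·P̄ = [9349/374 1531/187 -1048/187; 1531/187 3908/187 804/187; -1048/187 804/187 642/187]

x' = [942/187, 1380/187, 86/187]
P' = [9349/374 1531/187 -1048/187; 1531/187 3908/187 804/187; -1048/187 804/187 642/187]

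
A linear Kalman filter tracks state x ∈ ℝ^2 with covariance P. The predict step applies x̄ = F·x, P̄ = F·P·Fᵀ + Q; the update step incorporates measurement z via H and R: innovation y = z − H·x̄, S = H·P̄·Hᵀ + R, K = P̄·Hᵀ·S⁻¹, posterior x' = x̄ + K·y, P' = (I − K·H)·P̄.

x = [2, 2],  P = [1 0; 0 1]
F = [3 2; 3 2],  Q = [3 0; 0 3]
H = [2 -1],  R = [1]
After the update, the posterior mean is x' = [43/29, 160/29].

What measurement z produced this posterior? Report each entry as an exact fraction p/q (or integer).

z = [-3]

x̄ = F·x = [10, 10]
P̄ = F·P·Fᵀ + Q = [16 13; 13 16]
S = H·P̄·Hᵀ + R = [29]
K = P̄·Hᵀ·S⁻¹ = [19/29; 10/29]
x' − x̄ = [-247/29, -130/29] = K·y
y = (KᵀK)⁻¹·Kᵀ·(x' − x̄) = [-13]
z = y + H·x̄ = [-13] + [10] = [-3]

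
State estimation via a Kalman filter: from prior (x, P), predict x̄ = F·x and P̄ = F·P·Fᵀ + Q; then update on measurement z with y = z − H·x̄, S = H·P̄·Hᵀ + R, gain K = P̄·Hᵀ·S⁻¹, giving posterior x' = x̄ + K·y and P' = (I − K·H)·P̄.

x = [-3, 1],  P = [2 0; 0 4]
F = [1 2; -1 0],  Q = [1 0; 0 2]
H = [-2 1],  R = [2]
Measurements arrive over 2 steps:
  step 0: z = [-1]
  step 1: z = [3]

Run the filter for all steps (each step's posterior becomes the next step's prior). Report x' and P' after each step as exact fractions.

step 0: x' = [5/3, 37/15], P' = [11/9 14/9; 14/9 148/45]
step 1: x' = [-5857/4903, 1387/4903], P' = [4231/4903 4184/4903; 4184/4903 9438/4903]

step 0: x̄ = F·x = [-1, 3]
step 0: P̄ = F·P·Fᵀ + Q = [19 -2; -2 4]
step 0: y = z − H·x̄ = [-6]
step 0: S = H·P̄·Hᵀ + R = [90]
step 0: K = P̄·Hᵀ·S⁻¹ = [-4/9; 4/45]
step 0: x' = x̄ + K·y = [5/3, 37/15]
step 0: P' = (I − K·H)·P̄ = [11/9 14/9; 14/9 148/45]
step 1: x̄ = F·x = [33/5, -5/3]
step 1: P̄ = F·P·Fᵀ + Q = [108/5 -13/3; -13/3 29/9]
step 1: y = z − H·x̄ = [268/15]
step 1: S = H·P̄·Hᵀ + R = [4903/45]
step 1: K = P̄·Hᵀ·S⁻¹ = [-2139/4903; 535/4903]
step 1: x' = x̄ + K·y = [-5857/4903, 1387/4903]
step 1: P' = (I − K·H)·P̄ = [4231/4903 4184/4903; 4184/4903 9438/4903]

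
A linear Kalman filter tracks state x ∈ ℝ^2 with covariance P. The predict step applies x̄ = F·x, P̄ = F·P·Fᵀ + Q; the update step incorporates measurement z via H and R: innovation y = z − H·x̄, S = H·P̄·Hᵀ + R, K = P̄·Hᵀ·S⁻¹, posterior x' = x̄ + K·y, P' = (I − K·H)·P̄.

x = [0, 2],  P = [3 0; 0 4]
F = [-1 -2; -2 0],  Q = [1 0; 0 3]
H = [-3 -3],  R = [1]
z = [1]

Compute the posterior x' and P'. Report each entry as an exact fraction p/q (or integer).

x' = [-419/212, 693/424]
P' = [599/106 -1185/212; -1185/212 2391/424]

x̄ = F·x = [-4, 0]
P̄ = F·P·Fᵀ + Q = [20 6; 6 15]
y = z − H·x̄ = [-11]
S = H·P̄·Hᵀ + R = [424]
K = P̄·Hᵀ·S⁻¹ = [-39/212; -63/424]
x' = x̄ + K·y = [-419/212, 693/424]
P' = (I − K·H)·P̄ = [599/106 -1185/212; -1185/212 2391/424]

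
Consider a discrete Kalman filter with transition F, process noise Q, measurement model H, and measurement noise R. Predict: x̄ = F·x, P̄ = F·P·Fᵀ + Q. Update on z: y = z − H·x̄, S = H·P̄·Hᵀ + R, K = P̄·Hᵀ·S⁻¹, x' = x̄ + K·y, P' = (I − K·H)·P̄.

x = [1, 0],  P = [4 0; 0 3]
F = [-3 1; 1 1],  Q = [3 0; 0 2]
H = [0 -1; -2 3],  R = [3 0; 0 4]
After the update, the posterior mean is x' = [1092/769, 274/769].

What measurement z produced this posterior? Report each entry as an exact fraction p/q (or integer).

z = [-1, -2]

x̄ = F·x = [-3, 1]
P̄ = F·P·Fᵀ + Q = [42 -9; -9 9]
S = H·P̄·Hᵀ + R = [12 -45; -45 361]
K = P̄·Hᵀ·S⁻¹ = [-582/769 -309/769; -408/769 45/769]
x' − x̄ = [3399/769, -495/769] = K·y
y = (KᵀK)⁻¹·Kᵀ·(x' − x̄) = [0, -11]
z = y + H·x̄ = [0, -11] + [-1, 9] = [-1, -2]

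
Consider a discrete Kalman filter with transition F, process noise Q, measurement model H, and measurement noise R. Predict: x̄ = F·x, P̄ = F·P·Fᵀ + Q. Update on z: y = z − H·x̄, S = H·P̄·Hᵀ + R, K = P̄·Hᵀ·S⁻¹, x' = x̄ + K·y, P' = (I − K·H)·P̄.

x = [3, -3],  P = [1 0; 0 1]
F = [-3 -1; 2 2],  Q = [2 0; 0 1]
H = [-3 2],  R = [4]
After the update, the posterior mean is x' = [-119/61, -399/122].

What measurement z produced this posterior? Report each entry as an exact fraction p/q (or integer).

z = [-1]

x̄ = F·x = [-6, 0]
P̄ = F·P·Fᵀ + Q = [12 -8; -8 9]
S = H·P̄·Hᵀ + R = [244]
K = P̄·Hᵀ·S⁻¹ = [-13/61; 21/122]
x' − x̄ = [247/61, -399/122] = K·y
y = (KᵀK)⁻¹·Kᵀ·(x' − x̄) = [-19]
z = y + H·x̄ = [-19] + [18] = [-1]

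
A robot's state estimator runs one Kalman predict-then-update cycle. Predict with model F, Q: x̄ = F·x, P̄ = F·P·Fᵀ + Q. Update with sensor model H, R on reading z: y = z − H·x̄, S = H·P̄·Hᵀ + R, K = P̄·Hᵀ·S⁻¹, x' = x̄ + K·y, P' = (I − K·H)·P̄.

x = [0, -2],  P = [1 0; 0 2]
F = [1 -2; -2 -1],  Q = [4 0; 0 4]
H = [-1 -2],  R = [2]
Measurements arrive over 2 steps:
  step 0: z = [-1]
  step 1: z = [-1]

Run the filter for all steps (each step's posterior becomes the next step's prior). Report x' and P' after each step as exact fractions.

step 0: x̄ = F·x = [4, 2]
step 0: P̄ = F·P·Fᵀ + Q = [13 2; 2 10]
step 0: y = z − H·x̄ = [7]
step 0: S = H·P̄·Hᵀ + R = [63]
step 0: K = P̄·Hᵀ·S⁻¹ = [-17/63; -22/63]
step 0: x' = x̄ + K·y = [19/9, -4/9]
step 0: P' = (I − K·H)·P̄ = [530/63 -248/63; -248/63 146/63]
step 1: x̄ = F·x = [3, -34/9]
step 1: P̄ = F·P·Fᵀ + Q = [262/7 -24; -24 218/9]
step 1: y = z − H·x̄ = [-50/9]
step 1: S = H·P̄·Hᵀ + R = [2540/63]
step 1: K = P̄·Hᵀ·S⁻¹ = [333/1270; -77/127]
step 1: x' = x̄ + K·y = [196/127, -52/127]
step 1: P' = (I − K·H)·P̄ = [22007/635 -2234/127; -2234/127 1194/127]

step 0: x' = [19/9, -4/9], P' = [530/63 -248/63; -248/63 146/63]
step 1: x' = [196/127, -52/127], P' = [22007/635 -2234/127; -2234/127 1194/127]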